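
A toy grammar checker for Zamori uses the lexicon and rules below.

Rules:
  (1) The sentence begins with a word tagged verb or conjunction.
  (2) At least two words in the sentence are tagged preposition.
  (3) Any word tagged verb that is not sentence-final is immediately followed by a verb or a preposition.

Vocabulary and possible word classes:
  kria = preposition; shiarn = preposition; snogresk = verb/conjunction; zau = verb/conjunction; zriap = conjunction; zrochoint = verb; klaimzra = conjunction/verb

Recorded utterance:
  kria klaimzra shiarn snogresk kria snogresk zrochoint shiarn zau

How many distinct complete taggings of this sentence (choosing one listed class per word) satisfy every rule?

Candidates per position — 1:kria {preposition}; 2:klaimzra {conjunction,verb}; 3:shiarn {preposition}; 4:snogresk {verb,conjunction}; 5:kria {preposition}; 6:snogresk {verb,conjunction}; 7:zrochoint {verb}; 8:shiarn {preposition}; 9:zau {verb,conjunction}.
There are 16 candidate sequences in total.
Rule 1 cannot be satisfied by any choice of tags from the lexicon.
So there is no consistent tagging.
Count = 0.

0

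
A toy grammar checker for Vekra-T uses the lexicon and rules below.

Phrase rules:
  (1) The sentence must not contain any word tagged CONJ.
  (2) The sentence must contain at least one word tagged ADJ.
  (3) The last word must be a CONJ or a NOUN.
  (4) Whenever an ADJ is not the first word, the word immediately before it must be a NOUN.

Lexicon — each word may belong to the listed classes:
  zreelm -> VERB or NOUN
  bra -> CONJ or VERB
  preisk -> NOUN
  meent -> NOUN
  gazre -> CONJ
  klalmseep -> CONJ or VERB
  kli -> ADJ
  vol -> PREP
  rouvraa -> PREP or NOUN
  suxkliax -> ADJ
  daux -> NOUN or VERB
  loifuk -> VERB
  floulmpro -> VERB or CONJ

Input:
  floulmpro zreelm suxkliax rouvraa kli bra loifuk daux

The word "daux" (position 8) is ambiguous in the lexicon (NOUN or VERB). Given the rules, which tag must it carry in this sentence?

Candidates per position — 1:floulmpro {VERB,CONJ}; 2:zreelm {VERB,NOUN}; 3:suxkliax {ADJ}; 4:rouvraa {PREP,NOUN}; 5:kli {ADJ}; 6:bra {CONJ,VERB}; 7:loifuk {VERB}; 8:daux {NOUN,VERB}.
At position 1, choosing CONJ makes rule 1 impossible to satisfy; hence VERB.
At position 2, choosing VERB makes rule 4 impossible to satisfy; hence NOUN.
At position 4, choosing PREP makes rule 4 impossible to satisfy; hence NOUN.
At position 6, choosing CONJ makes rule 1 impossible to satisfy; hence VERB.
At position 8, choosing VERB makes rule 3 impossible to satisfy; hence NOUN.
So the tagging must be: VERB NOUN ADJ NOUN ADJ VERB VERB NOUN.
Verifying each rule — rule 1 ✓; rule 2 ✓; rule 3 ✓; rule 4 ✓.

NOUN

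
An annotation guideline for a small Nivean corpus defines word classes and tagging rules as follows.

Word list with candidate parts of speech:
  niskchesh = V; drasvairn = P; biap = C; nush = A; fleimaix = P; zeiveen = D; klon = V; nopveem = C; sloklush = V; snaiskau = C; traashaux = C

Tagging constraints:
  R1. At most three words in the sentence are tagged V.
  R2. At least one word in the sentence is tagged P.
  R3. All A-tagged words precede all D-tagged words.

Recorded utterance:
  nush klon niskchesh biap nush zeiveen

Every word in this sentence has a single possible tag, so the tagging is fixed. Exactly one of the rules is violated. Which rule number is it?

Fixed tagging: A V V C A D.
Applying the rules: R1 holds, R2 violated, R3 holds.
Only rule 2 fails.

2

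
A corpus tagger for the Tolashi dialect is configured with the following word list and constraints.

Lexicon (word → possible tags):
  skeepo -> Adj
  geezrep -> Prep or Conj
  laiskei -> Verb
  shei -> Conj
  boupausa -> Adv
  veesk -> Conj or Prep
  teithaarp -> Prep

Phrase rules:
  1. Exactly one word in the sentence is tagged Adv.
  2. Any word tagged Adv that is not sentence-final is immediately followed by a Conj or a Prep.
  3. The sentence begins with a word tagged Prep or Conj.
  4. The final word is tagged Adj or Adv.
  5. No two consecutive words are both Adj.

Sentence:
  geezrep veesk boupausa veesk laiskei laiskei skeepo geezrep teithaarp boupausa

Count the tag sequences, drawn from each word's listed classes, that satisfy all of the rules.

Candidates per position — 1:geezrep {Prep,Conj}; 2:veesk {Conj,Prep}; 3:boupausa {Adv}; 4:veesk {Conj,Prep}; 5:laiskei {Verb}; 6:laiskei {Verb}; 7:skeepo {Adj}; 8:geezrep {Prep,Conj}; 9:teithaarp {Prep}; 10:boupausa {Adv}.
There are 16 candidate sequences in total.
Rule 1 cannot be satisfied by any choice of tags from the lexicon.
So there is no consistent tagging.
Count = 0.

0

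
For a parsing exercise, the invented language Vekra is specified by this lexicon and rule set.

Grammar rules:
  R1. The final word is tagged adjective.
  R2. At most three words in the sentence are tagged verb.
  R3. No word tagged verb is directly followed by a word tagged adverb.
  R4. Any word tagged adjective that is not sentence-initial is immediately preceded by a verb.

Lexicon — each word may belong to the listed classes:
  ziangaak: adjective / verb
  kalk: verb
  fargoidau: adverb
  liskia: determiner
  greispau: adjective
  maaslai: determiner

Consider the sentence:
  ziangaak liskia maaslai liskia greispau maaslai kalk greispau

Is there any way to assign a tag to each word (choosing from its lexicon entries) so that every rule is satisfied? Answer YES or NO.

Candidates per position — 1:ziangaak {adjective,verb}; 2:liskia {determiner}; 3:maaslai {determiner}; 4:liskia {determiner}; 5:greispau {adjective}; 6:maaslai {determiner}; 7:kalk {verb}; 8:greispau {adjective}.
Rule 4 cannot be satisfied by any choice of tags from the lexicon.
So there is no consistent tagging.

NO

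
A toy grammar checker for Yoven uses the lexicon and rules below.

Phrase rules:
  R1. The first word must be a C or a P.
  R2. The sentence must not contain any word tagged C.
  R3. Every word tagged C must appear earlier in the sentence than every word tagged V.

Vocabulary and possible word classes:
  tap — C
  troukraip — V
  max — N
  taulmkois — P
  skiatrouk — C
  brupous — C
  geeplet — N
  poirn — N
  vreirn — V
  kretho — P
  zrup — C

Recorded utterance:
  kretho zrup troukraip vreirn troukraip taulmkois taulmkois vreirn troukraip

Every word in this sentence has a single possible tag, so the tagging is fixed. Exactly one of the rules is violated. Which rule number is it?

2

Fixed tagging: P C V V V P P V V.
Applying the rules: R1 ok, R2 fails, R3 ok.
Only rule 2 fails.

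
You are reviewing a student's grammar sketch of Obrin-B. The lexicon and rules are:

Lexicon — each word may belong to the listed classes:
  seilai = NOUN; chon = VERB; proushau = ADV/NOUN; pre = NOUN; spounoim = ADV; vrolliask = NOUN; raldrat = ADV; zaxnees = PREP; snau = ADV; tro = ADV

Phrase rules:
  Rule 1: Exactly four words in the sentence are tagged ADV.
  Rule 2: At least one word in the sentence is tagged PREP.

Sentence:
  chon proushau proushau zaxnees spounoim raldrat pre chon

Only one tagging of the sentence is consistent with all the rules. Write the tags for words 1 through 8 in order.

Candidates per position — 1:chon {VERB}; 2:proushau {ADV,NOUN}; 3:proushau {ADV,NOUN}; 4:zaxnees {PREP}; 5:spounoim {ADV}; 6:raldrat {ADV}; 7:pre {NOUN}; 8:chon {VERB}.
Word 2 cannot be NOUN — rule 1 would then fail for every completion. It is ADV.
Word 3 cannot be NOUN — rule 1 would then fail for every completion. It is ADV.
The unique satisfying tagging is: VERB ADV ADV PREP ADV ADV NOUN VERB.
Checking: rule 1 holds; rule 2 holds.

VERB ADV ADV PREP ADV ADV NOUN VERB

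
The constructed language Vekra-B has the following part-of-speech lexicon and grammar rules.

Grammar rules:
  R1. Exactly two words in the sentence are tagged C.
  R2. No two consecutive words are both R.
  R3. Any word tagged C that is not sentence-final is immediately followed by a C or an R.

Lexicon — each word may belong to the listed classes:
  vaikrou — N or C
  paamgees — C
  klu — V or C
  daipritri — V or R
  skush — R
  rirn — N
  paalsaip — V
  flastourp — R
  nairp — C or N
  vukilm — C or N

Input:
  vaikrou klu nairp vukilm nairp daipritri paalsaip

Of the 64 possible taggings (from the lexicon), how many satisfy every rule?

1

Candidates per position — 1:vaikrou {N,C}; 2:klu {V,C}; 3:nairp {C,N}; 4:vukilm {C,N}; 5:nairp {C,N}; 6:daipritri {V,R}; 7:paalsaip {V}.
There are 64 candidate sequences in total.
The sequences that satisfy every rule: N V N C C R V.
Count = 1.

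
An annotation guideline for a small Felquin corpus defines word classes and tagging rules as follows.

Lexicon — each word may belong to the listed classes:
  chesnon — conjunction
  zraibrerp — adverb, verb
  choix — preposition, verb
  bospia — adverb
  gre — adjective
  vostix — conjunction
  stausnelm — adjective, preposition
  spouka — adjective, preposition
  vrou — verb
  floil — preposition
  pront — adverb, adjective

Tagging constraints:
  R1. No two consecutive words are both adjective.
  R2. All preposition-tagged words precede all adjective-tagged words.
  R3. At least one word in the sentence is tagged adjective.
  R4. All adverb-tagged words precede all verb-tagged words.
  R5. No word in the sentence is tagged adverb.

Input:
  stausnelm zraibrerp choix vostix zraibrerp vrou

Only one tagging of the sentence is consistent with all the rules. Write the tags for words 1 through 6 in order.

Candidates per position — 1:stausnelm {adjective,preposition}; 2:zraibrerp {adverb,verb}; 3:choix {preposition,verb}; 4:vostix {conjunction}; 5:zraibrerp {adverb,verb}; 6:vrou {verb}.
Position 1: tagging it preposition would leave rule 3 unsatisfiable, so it must be adjective.
Position 2: tagging it adverb would leave rule 5 unsatisfiable, so it must be verb.
Position 3: tagging it preposition would leave rule 2 unsatisfiable, so it must be verb.
Position 5: tagging it adverb would leave rule 4 unsatisfiable, so it must be verb.
The only consistent sequence is: adjective verb verb conjunction verb verb.
Check: rule 1 satisfied; rule 2 satisfied; rule 3 satisfied; rule 4 satisfied; rule 5 satisfied.

adjective verb verb conjunction verb verb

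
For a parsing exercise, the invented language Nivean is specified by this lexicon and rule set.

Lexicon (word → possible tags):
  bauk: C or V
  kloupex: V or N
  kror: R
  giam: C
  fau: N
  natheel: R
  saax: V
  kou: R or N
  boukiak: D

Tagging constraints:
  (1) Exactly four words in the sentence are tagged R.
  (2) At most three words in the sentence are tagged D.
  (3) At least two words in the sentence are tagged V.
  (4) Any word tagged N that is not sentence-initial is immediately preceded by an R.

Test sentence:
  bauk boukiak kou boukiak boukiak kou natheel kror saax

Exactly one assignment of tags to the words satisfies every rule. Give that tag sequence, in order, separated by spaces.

V D R D D R R R V

Candidates per position — 1:bauk {C,V}; 2:boukiak {D}; 3:kou {R,N}; 4:boukiak {D}; 5:boukiak {D}; 6:kou {R,N}; 7:natheel {R}; 8:kror {R}; 9:saax {V}.
Position 1: tagging it C would leave rule 3 unsatisfiable, so it must be V.
Position 3: tagging it N would leave rule 1 unsatisfiable, so it must be R.
Position 6: tagging it N would leave rule 1 unsatisfiable, so it must be R.
The only consistent sequence is: V D R D D R R R V.
Check: rule 1 ✓; rule 2 ✓; rule 3 ✓; rule 4 ✓.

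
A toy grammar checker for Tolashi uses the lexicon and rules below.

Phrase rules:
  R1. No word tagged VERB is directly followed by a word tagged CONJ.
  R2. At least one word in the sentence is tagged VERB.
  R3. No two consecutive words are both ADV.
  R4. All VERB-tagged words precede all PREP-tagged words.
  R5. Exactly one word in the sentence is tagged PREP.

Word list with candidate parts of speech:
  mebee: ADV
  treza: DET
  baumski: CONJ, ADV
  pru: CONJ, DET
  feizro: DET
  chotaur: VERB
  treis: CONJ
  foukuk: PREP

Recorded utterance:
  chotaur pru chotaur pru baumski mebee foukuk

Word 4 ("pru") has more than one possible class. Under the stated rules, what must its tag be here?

DET

Candidates per position — 1:chotaur {VERB}; 2:pru {CONJ,DET}; 3:chotaur {VERB}; 4:pru {CONJ,DET}; 5:baumski {CONJ,ADV}; 6:mebee {ADV}; 7:foukuk {PREP}.
Word 2 cannot be CONJ — rule 1 would then fail for every completion. It is DET.
Word 4 cannot be CONJ — rule 1 would then fail for every completion. It is DET.
Word 5 cannot be ADV — rule 3 would then fail for every completion. It is CONJ.
The unique satisfying tagging is: VERB DET VERB DET CONJ ADV PREP.
Checking: rule 1 satisfied; rule 2 satisfied; rule 3 satisfied; rule 4 satisfied; rule 5 satisfied.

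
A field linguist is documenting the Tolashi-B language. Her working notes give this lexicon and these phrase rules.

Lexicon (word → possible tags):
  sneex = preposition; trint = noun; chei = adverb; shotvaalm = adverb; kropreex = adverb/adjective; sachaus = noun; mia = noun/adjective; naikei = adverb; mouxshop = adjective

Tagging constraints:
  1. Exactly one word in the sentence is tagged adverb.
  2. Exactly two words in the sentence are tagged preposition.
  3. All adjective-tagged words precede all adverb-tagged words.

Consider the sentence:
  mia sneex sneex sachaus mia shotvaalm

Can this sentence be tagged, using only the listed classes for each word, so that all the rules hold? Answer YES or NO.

Candidates per position — 1:mia {noun,adjective}; 2:sneex {preposition}; 3:sneex {preposition}; 4:sachaus {noun}; 5:mia {noun,adjective}; 6:shotvaalm {adverb}.
One satisfying assignment: adjective preposition preposition noun noun adverb.
Checking: rule 1 ok; rule 2 ok; rule 3 ok.

YES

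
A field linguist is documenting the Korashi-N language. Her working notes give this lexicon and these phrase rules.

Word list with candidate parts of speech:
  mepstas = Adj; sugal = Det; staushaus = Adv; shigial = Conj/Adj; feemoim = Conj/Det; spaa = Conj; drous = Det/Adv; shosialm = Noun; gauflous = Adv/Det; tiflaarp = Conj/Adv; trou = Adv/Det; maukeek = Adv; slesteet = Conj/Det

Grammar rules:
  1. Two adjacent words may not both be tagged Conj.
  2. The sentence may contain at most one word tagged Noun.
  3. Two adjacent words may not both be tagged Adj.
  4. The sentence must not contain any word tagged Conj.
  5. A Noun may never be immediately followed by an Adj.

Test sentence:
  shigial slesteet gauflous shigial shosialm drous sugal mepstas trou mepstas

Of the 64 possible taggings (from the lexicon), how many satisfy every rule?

8

Candidates per position — 1:shigial {Conj,Adj}; 2:slesteet {Conj,Det}; 3:gauflous {Adv,Det}; 4:shigial {Conj,Adj}; 5:shosialm {Noun}; 6:drous {Det,Adv}; 7:sugal {Det}; 8:mepstas {Adj}; 9:trou {Adv,Det}; 10:mepstas {Adj}.
There are 64 candidate sequences in total.
Checking each against the rules leaves 8 sequences.
Count = 8.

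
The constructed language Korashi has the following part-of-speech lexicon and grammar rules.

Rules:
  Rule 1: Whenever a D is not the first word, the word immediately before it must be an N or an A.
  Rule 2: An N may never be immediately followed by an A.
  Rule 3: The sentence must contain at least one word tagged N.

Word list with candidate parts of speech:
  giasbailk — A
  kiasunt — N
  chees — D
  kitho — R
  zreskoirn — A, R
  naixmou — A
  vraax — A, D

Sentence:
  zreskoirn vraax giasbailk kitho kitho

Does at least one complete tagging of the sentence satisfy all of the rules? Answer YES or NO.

Candidates per position — 1:zreskoirn {A,R}; 2:vraax {A,D}; 3:giasbailk {A}; 4:kitho {R}; 5:kitho {R}.
Rule 3 cannot be satisfied by any choice of tags from the lexicon.
So there is no consistent tagging.

NO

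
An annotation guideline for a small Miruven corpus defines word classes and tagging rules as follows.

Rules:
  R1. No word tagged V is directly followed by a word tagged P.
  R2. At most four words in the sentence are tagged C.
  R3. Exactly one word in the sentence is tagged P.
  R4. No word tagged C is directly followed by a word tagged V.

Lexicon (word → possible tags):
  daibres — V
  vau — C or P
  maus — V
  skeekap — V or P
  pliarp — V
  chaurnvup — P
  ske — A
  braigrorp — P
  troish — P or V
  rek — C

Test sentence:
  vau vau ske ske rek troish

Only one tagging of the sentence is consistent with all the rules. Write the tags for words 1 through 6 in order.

C C A A C P

Candidates per position — 1:vau {C,P}; 2:vau {C,P}; 3:ske {A}; 4:ske {A}; 5:rek {C}; 6:troish {P,V}.
Word 6 cannot be V — rule 4 would then fail for every completion. It is P.
Word 1 cannot be P — rule 3 would then fail for every completion. It is C.
Word 2 cannot be P — rule 3 would then fail for every completion. It is C.
The only consistent sequence is: C C A A C P.
Checking: rule 1 satisfied; rule 2 satisfied; rule 3 satisfied; rule 4 satisfied.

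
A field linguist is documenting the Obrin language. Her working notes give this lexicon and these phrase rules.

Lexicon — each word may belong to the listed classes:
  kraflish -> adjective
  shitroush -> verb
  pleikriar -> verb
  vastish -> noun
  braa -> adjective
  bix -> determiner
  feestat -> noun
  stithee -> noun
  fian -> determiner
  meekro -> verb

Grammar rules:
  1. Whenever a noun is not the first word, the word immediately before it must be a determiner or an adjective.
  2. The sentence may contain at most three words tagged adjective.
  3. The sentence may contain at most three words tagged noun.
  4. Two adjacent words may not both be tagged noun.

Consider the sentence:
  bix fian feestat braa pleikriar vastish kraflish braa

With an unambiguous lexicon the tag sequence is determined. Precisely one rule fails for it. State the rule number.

Fixed tagging: determiner determiner noun adjective verb noun adjective adjective.
Checking each rule: R1 violated, R2 holds, R3 holds, R4 holds.
Only rule 1 fails.

1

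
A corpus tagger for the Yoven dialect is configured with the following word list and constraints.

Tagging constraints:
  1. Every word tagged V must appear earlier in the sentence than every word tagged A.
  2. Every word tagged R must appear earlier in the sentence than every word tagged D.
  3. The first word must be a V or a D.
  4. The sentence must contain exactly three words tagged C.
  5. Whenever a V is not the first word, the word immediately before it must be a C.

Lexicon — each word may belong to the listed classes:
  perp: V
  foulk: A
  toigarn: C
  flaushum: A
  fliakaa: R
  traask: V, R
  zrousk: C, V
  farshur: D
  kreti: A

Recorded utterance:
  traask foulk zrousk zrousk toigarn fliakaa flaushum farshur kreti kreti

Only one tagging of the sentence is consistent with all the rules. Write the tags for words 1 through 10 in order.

Candidates per position — 1:traask {V,R}; 2:foulk {A}; 3:zrousk {C,V}; 4:zrousk {C,V}; 5:toigarn {C}; 6:fliakaa {R}; 7:flaushum {A}; 8:farshur {D}; 9:kreti {A}; 10:kreti {A}.
Word 1 cannot be R — rule 3 would then fail for every completion. It is V.
Word 3 cannot be V — rule 1 would then fail for every completion. It is C.
Word 4 cannot be V — rule 1 would then fail for every completion. It is C.
The unique satisfying tagging is: V A C C C R A D A A.
Check: rule 1 satisfied; rule 2 satisfied; rule 3 satisfied; rule 4 satisfied; rule 5 satisfied.

V A C C C R A D A A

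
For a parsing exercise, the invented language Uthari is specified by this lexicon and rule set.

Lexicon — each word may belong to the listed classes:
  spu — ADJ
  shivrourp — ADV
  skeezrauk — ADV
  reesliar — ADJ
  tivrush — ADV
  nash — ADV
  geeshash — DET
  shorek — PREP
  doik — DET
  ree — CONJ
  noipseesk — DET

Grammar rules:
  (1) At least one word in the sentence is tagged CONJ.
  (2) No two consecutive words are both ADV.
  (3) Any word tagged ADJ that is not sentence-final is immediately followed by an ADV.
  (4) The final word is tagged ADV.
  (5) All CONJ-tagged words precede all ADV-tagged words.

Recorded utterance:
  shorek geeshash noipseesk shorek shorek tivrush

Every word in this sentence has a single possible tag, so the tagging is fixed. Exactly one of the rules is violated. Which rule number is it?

Fixed tagging: PREP DET DET PREP PREP ADV.
Applying the rules: R1 fail, R2 pass, R3 pass, R4 pass, R5 pass.
Only rule 1 fails.

1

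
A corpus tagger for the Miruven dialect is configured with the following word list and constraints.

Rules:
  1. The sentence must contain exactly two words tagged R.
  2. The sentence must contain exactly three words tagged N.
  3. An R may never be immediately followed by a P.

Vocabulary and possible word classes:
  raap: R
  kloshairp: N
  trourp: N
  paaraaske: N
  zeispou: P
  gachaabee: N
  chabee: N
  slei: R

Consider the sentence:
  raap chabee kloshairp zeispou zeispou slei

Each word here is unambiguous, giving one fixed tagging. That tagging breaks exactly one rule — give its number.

2

Fixed tagging: R N N P P R.
Rule check: R1 ✓, R2 ✗, R3 ✓.
Only rule 2 fails.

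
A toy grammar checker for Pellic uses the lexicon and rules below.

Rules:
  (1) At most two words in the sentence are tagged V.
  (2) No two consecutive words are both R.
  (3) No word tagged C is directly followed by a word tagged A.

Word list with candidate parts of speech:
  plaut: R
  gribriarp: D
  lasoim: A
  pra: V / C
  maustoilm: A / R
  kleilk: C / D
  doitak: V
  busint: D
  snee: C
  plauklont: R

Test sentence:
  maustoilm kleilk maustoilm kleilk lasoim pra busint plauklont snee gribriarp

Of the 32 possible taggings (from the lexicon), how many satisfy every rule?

12

Candidates per position — 1:maustoilm {A,R}; 2:kleilk {C,D}; 3:maustoilm {A,R}; 4:kleilk {C,D}; 5:lasoim {A}; 6:pra {V,C}; 7:busint {D}; 8:plauklont {R}; 9:snee {C}; 10:gribriarp {D}.
There are 32 candidate sequences in total.
Checking each against the rules leaves 12 sequences.
Count = 12.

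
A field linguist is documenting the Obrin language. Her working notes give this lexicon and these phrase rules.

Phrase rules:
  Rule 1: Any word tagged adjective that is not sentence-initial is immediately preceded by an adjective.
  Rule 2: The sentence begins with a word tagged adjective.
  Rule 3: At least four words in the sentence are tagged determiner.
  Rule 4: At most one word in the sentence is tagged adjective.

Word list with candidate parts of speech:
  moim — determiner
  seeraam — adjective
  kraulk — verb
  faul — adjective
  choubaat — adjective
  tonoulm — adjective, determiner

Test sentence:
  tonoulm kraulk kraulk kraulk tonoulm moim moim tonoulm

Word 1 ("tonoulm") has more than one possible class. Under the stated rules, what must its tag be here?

Candidates per position — 1:tonoulm {adjective,determiner}; 2:kraulk {verb}; 3:kraulk {verb}; 4:kraulk {verb}; 5:tonoulm {adjective,determiner}; 6:moim {determiner}; 7:moim {determiner}; 8:tonoulm {adjective,determiner}.
Word 1 cannot be determiner — rule 2 would then fail for every completion. It is adjective.
Word 5 cannot be adjective — rule 1 would then fail for every completion. It is determiner.
Word 8 cannot be adjective — rule 1 would then fail for every completion. It is determiner.
The unique satisfying tagging is: adjective verb verb verb determiner determiner determiner determiner.
Checking: rule 1 satisfied; rule 2 satisfied; rule 3 satisfied; rule 4 satisfied.

adjective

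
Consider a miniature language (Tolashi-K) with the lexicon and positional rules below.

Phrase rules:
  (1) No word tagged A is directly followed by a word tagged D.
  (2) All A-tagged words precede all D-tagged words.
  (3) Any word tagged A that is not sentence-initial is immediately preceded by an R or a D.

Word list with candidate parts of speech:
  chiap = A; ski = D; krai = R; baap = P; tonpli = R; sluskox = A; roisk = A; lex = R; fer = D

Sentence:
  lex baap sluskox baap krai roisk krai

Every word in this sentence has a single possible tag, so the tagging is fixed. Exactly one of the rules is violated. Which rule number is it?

3

Fixed tagging: R P A P R A R.
Checking each rule: R1 holds, R2 holds, R3 violated.
Only rule 3 fails.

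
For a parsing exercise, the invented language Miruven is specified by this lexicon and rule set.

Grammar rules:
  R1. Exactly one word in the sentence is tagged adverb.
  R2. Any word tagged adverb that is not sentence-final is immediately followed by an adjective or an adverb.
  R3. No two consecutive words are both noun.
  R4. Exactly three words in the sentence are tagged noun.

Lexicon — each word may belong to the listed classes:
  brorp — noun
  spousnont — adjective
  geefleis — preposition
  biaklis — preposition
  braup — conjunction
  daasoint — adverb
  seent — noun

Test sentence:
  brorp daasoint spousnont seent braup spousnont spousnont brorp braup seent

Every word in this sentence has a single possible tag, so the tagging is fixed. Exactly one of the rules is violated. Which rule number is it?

4

Fixed tagging: noun adverb adjective noun conjunction adjective adjective noun conjunction noun.
Rule check: R1 holds, R2 holds, R3 holds, R4 violated.
Only rule 4 fails.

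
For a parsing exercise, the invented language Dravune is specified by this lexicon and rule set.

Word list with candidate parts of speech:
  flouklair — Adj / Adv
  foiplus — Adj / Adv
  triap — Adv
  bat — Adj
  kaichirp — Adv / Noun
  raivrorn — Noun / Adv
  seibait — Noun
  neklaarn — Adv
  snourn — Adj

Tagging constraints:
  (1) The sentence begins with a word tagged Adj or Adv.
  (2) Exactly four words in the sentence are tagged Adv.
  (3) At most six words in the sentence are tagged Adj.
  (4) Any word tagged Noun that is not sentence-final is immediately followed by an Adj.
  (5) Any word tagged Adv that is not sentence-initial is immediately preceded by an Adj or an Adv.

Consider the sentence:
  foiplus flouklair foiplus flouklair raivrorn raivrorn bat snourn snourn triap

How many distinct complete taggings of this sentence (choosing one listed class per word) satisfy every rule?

10

Candidates per position — 1:foiplus {Adj,Adv}; 2:flouklair {Adj,Adv}; 3:foiplus {Adj,Adv}; 4:flouklair {Adj,Adv}; 5:raivrorn {Noun,Adv}; 6:raivrorn {Noun,Adv}; 7:bat {Adj}; 8:snourn {Adj}; 9:snourn {Adj}; 10:triap {Adv}.
There are 64 candidate sequences in total.
Checking each against the rules leaves 10 sequences.
Count = 10.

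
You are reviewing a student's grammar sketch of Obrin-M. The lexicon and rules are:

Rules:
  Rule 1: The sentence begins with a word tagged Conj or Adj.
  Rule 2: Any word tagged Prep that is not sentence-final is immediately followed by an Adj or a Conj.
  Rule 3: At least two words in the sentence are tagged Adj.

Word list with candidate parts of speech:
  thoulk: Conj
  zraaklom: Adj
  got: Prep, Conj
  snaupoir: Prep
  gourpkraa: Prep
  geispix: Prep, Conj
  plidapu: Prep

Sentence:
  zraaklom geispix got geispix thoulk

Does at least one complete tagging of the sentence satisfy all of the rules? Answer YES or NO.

NO

Candidates per position — 1:zraaklom {Adj}; 2:geispix {Prep,Conj}; 3:got {Prep,Conj}; 4:geispix {Prep,Conj}; 5:thoulk {Conj}.
Rule 3 cannot be satisfied by any choice of tags from the lexicon.
So there is no consistent tagging.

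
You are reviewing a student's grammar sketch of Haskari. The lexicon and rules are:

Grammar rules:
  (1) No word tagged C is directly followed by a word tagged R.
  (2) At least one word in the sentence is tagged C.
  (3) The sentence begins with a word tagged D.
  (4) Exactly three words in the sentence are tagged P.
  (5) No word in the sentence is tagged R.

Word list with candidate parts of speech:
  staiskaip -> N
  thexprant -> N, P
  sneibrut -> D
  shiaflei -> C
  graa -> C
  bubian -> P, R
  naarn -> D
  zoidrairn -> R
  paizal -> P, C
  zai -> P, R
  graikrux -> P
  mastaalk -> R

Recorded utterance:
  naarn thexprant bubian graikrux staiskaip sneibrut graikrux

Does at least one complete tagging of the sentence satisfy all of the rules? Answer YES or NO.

NO

Candidates per position — 1:naarn {D}; 2:thexprant {N,P}; 3:bubian {P,R}; 4:graikrux {P}; 5:staiskaip {N}; 6:sneibrut {D}; 7:graikrux {P}.
Rule 2 cannot be satisfied by any choice of tags from the lexicon.
So there is no consistent tagging.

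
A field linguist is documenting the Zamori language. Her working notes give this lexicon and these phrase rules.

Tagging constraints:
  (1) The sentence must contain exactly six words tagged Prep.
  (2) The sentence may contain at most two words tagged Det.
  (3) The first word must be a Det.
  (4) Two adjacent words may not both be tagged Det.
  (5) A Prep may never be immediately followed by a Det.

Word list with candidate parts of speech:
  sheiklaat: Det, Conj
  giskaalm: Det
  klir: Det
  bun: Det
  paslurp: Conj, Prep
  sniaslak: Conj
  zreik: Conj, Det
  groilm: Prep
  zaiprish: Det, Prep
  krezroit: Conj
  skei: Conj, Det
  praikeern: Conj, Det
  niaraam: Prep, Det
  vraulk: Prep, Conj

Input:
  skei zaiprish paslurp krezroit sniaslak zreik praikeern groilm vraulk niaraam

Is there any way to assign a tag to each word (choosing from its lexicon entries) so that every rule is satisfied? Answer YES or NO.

Candidates per position — 1:skei {Conj,Det}; 2:zaiprish {Det,Prep}; 3:paslurp {Conj,Prep}; 4:krezroit {Conj}; 5:sniaslak {Conj}; 6:zreik {Conj,Det}; 7:praikeern {Conj,Det}; 8:groilm {Prep}; 9:vraulk {Prep,Conj}; 10:niaraam {Prep,Det}.
Rule 1 cannot be satisfied by any choice of tags from the lexicon.
So there is no consistent tagging.

NO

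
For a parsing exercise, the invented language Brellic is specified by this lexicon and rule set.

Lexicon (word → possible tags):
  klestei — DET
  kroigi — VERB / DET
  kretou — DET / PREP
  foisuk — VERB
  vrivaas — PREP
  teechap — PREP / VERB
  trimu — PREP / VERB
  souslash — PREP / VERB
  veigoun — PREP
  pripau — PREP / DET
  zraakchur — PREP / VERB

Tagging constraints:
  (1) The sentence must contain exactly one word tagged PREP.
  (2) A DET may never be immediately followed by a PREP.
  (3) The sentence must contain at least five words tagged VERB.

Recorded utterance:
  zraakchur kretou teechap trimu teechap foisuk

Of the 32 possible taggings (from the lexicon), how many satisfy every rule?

Candidates per position — 1:zraakchur {PREP,VERB}; 2:kretou {DET,PREP}; 3:teechap {PREP,VERB}; 4:trimu {PREP,VERB}; 5:teechap {PREP,VERB}; 6:foisuk {VERB}.
There are 32 candidate sequences in total.
The sequences that satisfy every rule: VERB PREP VERB VERB VERB VERB.
Count = 1.

1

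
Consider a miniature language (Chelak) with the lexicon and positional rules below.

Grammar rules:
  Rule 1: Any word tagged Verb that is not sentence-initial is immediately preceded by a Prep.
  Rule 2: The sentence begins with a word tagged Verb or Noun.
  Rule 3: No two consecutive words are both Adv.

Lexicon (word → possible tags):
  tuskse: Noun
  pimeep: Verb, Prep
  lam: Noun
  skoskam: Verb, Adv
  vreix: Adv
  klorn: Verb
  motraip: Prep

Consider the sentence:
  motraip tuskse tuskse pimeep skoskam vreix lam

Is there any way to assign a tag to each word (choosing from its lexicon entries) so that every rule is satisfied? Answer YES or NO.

Candidates per position — 1:motraip {Prep}; 2:tuskse {Noun}; 3:tuskse {Noun}; 4:pimeep {Verb,Prep}; 5:skoskam {Verb,Adv}; 6:vreix {Adv}; 7:lam {Noun}.
Rule 2 cannot be satisfied by any choice of tags from the lexicon.
So there is no consistent tagging.

NO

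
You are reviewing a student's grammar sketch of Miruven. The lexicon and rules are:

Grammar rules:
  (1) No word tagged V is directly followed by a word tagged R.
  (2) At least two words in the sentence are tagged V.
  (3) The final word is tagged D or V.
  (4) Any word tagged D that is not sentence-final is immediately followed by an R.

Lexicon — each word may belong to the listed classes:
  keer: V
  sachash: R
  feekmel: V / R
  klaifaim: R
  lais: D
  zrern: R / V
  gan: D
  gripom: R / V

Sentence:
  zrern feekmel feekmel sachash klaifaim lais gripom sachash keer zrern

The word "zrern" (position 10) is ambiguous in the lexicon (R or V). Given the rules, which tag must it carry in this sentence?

Candidates per position — 1:zrern {R,V}; 2:feekmel {V,R}; 3:feekmel {V,R}; 4:sachash {R}; 5:klaifaim {R}; 6:lais {D}; 7:gripom {R,V}; 8:sachash {R}; 9:keer {V}; 10:zrern {R,V}.
At position 1, choosing V makes rule 1 impossible to satisfy; hence R.
At position 2, choosing V makes rule 1 impossible to satisfy; hence R.
At position 3, choosing V makes rule 1 impossible to satisfy; hence R.
At position 7, choosing V makes rule 1 impossible to satisfy; hence R.
At position 10, choosing R makes rule 1 impossible to satisfy; hence V.
The only consistent sequence is: R R R R R D R R V V.
Check: rule 1 holds; rule 2 holds; rule 3 holds; rule 4 holds.

V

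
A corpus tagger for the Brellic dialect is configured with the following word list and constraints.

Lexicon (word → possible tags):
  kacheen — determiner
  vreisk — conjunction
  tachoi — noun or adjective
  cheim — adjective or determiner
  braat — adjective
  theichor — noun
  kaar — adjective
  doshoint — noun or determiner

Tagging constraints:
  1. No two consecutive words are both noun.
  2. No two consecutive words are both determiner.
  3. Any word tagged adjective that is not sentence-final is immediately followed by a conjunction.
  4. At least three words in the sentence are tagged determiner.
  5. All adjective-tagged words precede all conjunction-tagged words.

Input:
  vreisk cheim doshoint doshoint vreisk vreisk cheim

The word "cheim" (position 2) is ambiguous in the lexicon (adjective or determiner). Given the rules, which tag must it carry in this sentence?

determiner

Candidates per position — 1:vreisk {conjunction}; 2:cheim {adjective,determiner}; 3:doshoint {noun,determiner}; 4:doshoint {noun,determiner}; 5:vreisk {conjunction}; 6:vreisk {conjunction}; 7:cheim {adjective,determiner}.
Position 2: tagging it adjective would leave rule 3 unsatisfiable, so it must be determiner.
Position 3: tagging it determiner would leave rule 2 unsatisfiable, so it must be noun.
Position 4: tagging it noun would leave rule 1 unsatisfiable, so it must be determiner.
Position 7: tagging it adjective would leave rule 4 unsatisfiable, so it must be determiner.
The unique satisfying tagging is: conjunction determiner noun determiner conjunction conjunction determiner.
Verifying each rule — rule 1 satisfied; rule 2 satisfied; rule 3 satisfied; rule 4 satisfied; rule 5 satisfied.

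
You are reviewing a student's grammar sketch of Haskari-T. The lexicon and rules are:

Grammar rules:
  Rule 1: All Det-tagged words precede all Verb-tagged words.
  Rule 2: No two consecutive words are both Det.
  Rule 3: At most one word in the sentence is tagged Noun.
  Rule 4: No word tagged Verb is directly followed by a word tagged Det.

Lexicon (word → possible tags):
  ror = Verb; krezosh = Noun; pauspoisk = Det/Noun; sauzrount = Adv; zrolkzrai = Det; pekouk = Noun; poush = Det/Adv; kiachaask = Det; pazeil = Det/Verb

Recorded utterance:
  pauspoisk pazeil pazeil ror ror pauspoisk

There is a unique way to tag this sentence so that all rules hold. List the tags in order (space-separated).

Candidates per position — 1:pauspoisk {Det,Noun}; 2:pazeil {Det,Verb}; 3:pazeil {Det,Verb}; 4:ror {Verb}; 5:ror {Verb}; 6:pauspoisk {Det,Noun}.
Position 6: Det is ruled out by rule 1; that leaves Noun.
Position 1: Noun is ruled out by rule 3; that leaves Det.
Position 2: Det is ruled out by rule 2; that leaves Verb.
Position 3: Det is ruled out by rule 1; that leaves Verb.
The unique satisfying tagging is: Det Verb Verb Verb Verb Noun.
Check: rule 1 holds; rule 2 holds; rule 3 holds; rule 4 holds.

Det Verb Verb Verb Verb Noun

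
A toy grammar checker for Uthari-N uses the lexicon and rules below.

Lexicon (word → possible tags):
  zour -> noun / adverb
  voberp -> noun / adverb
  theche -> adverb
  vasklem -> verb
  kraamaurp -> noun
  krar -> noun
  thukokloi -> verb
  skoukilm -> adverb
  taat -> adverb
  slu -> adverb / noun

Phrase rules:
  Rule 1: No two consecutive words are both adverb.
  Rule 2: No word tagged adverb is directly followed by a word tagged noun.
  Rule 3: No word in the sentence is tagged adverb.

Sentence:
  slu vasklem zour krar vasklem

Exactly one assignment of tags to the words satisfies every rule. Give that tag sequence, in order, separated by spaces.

noun verb noun noun verb

Candidates per position — 1:slu {adverb,noun}; 2:vasklem {verb}; 3:zour {noun,adverb}; 4:krar {noun}; 5:vasklem {verb}.
Position 1: tagging it adverb would leave rule 3 unsatisfiable, so it must be noun.
Position 3: tagging it adverb would leave rule 2 unsatisfiable, so it must be noun.
That leaves exactly one tagging: noun verb noun noun verb.
Rule-by-rule: rule 1 holds; rule 2 holds; rule 3 holds.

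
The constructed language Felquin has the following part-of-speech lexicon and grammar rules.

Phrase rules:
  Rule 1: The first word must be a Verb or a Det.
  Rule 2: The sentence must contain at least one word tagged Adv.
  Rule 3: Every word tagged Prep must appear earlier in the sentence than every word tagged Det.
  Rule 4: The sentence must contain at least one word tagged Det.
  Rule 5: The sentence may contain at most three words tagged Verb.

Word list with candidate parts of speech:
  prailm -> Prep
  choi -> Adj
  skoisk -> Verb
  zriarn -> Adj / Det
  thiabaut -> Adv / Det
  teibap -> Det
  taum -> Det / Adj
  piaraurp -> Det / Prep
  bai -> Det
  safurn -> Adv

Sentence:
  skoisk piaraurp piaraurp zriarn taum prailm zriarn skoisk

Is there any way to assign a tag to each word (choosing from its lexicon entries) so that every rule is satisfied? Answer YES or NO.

NO

Candidates per position — 1:skoisk {Verb}; 2:piaraurp {Det,Prep}; 3:piaraurp {Det,Prep}; 4:zriarn {Adj,Det}; 5:taum {Det,Adj}; 6:prailm {Prep}; 7:zriarn {Adj,Det}; 8:skoisk {Verb}.
Rule 2 cannot be satisfied by any choice of tags from the lexicon.
So there is no consistent tagging.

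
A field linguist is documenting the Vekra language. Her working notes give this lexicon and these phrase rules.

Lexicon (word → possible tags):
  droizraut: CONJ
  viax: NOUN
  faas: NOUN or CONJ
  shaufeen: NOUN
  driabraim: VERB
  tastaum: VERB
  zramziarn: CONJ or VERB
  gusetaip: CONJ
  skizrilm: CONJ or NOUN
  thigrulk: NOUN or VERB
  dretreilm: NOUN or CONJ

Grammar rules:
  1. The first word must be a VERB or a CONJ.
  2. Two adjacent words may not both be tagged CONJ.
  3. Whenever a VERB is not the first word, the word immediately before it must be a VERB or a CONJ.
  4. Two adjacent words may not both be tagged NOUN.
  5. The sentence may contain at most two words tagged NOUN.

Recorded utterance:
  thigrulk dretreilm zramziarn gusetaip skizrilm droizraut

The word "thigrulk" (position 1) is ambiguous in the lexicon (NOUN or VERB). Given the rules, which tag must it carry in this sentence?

VERB

Candidates per position — 1:thigrulk {NOUN,VERB}; 2:dretreilm {NOUN,CONJ}; 3:zramziarn {CONJ,VERB}; 4:gusetaip {CONJ}; 5:skizrilm {CONJ,NOUN}; 6:droizraut {CONJ}.
Position 1: tagging it NOUN would leave rule 1 unsatisfiable, so it must be VERB.
Position 3: tagging it CONJ would leave rule 2 unsatisfiable, so it must be VERB.
Position 5: tagging it CONJ would leave rule 2 unsatisfiable, so it must be NOUN.
Position 2: tagging it NOUN would leave rule 3 unsatisfiable, so it must be CONJ.
The unique satisfying tagging is: VERB CONJ VERB CONJ NOUN CONJ.
Rule-by-rule: rule 1 holds; rule 2 holds; rule 3 holds; rule 4 holds; rule 5 holds.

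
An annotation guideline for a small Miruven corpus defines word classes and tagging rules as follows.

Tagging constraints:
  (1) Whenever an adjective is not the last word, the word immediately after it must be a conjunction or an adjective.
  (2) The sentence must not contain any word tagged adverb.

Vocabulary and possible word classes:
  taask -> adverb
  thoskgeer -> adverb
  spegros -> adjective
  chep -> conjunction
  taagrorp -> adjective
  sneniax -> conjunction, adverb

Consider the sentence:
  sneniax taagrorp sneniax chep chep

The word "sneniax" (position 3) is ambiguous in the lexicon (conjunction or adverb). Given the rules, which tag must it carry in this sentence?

Candidates per position — 1:sneniax {conjunction,adverb}; 2:taagrorp {adjective}; 3:sneniax {conjunction,adverb}; 4:chep {conjunction}; 5:chep {conjunction}.
At position 1, choosing adverb makes rule 2 impossible to satisfy; hence conjunction.
At position 3, choosing adverb makes rule 1 impossible to satisfy; hence conjunction.
The only consistent sequence is: conjunction adjective conjunction conjunction conjunction.
Checking: rule 1 holds; rule 2 holds.

conjunction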